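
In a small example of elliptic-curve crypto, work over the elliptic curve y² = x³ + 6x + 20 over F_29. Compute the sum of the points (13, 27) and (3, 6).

(9, 22)

(13, 27) + (3, 6). λ = (6 - 27)/(3 - 13) ≡ 8/19 mod 29. 19⁻¹ ≡ 26 (mod 29), so λ ≡ 5.
  x = λ² - 13 - 3 = 25 - 16 ≡ 9; y = λ·(13 - 9) - 27 ≡ 22. → (9, 22)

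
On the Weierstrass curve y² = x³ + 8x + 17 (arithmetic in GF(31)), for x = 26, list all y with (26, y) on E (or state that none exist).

x³ + 8x + 17 = 17801 ≡ 7 (mod 31).
Square roots of 7 mod 31: 10 and 21 (since 10² = 100 ≡ 7).

10, 21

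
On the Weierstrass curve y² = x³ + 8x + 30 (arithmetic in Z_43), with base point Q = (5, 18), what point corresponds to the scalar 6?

(8, 41)

Double-and-add on 6 = (110)₂. Start with Q = (5, 18) for the leading 1-bit.
double: tangent at (5, 18): λ = (3·5² + 8)/(2·18) ≡ 40/36. 36⁻¹ ≡ 6 (mod 43), so λ ≡ 40·6 ≡ 25.
  x = λ² - 5 - 5 = 625 - 10 ≡ 13; y = λ·(5 - 13) - 18 ≡ 40. → (13, 40)
add Q: (13, 40) + (5, 18). λ = (18 - 40)/(5 - 13) ≡ 21/35 mod 43. 35⁻¹ ≡ 16 (mod 43), so λ ≡ 35.
  x = λ² - 13 - 5 = 1225 - 18 ≡ 3; y = λ·(13 - 3) - 40 ≡ 9. → (3, 9)
double: tangent at (3, 9): λ = (3·3² + 8)/(2·9) ≡ 35/18. 18⁻¹ ≡ 12 (mod 43), so λ ≡ 35·12 ≡ 33.
  x = λ² - 3 - 3 = 1089 - 6 ≡ 8; y = λ·(3 - 8) - 9 ≡ 41. → (8, 41)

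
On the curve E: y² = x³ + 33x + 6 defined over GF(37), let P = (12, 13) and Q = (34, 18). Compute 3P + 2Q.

First 3P:
Repeated addition: build up to 3P.
2P: tangent at (12, 13): λ = (3·12² + 33)/(2·13) ≡ 21/26. 26⁻¹ ≡ 10 (mod 37) since 26·10 = 260 ≡ 1, so λ ≡ 21·10 ≡ 25.
  x = λ² - 12 - 12 = 625 - 24 ≡ 9; y = λ·(12 - 9) - 13 ≡ 25. → (9, 25)
3P: (9, 25) + (12, 13). λ = (13 - 25)/(12 - 9) ≡ 25/3 mod 37. 3⁻¹ ≡ 25 (mod 37) since 3·25 = 75 ≡ 1, so λ ≡ 33.
  x = λ² - 9 - 12 = 1089 - 21 ≡ 32; y = λ·(9 - 32) - 25 ≡ 30. → (32, 30)
3P = (32, 30).
Next 2Q:
Repeated addition: build up to 2Q.
2Q: tangent at (34, 18): λ = (3·34² + 33)/(2·18) ≡ 23/36. 36⁻¹ ≡ 36 (mod 37), so λ ≡ 23·36 ≡ 14.
  x = λ² - 34 - 34 = 196 - 68 ≡ 17; y = λ·(34 - 17) - 18 ≡ 35. → (17, 35)
2Q = (17, 35).
Finally 3P + 2Q:
(32, 30) + (17, 35). λ = (35 - 30)/(17 - 32) ≡ 5/22 mod 37. 22⁻¹ ≡ 32 (mod 37), so λ ≡ 12.
  x = λ² - 32 - 17 = 144 - 49 ≡ 21; y = λ·(32 - 21) - 30 ≡ 28. → (21, 28)

(21, 28)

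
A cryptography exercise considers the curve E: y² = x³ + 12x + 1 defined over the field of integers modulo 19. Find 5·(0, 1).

Write P = (0, 1).
Double-and-add on 5 = (101)₂. Start with P = (0, 1) for the leading 1-bit.
double: tangent at (0, 1): λ = (3·0² + 12)/(2·1) ≡ 12/2. 2⁻¹ ≡ 10 (mod 19), so λ ≡ 12·10 ≡ 6.
  x = λ² - 0 - 0 = 36 - 0 ≡ 17; y = λ·(0 - 17) - 1 ≡ 11. → (17, 11)
double: tangent at (17, 11): λ = (3·17² + 12)/(2·11) ≡ 5/3. 3⁻¹ ≡ 13 (mod 19), so λ ≡ 5·13 ≡ 8.
  x = λ² - 17 - 17 = 64 - 34 ≡ 11; y = λ·(17 - 11) - 11 ≡ 18. → (11, 18)
add P: (11, 18) + (0, 1). λ = (1 - 18)/(0 - 11) ≡ 2/8 mod 19. 8⁻¹ ≡ 12 (mod 19), so λ ≡ 5.
  x = λ² - 11 - 0 = 25 - 11 ≡ 14; y = λ·(11 - 14) - 18 ≡ 5. → (14, 5)

(14, 5)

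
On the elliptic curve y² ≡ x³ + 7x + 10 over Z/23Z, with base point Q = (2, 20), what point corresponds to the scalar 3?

Repeated addition: build up to 3Q.
2Q: tangent at (2, 20): λ = (3·2² + 7)/(2·20) ≡ 19/17. 17⁻¹ ≡ 19 (mod 23) since 17·19 = 323 ≡ 1, so λ ≡ 19·19 ≡ 16.
  x = λ² - 2 - 2 = 256 - 4 ≡ 22; y = λ·(2 - 22) - 20 ≡ 5. → (22, 5)
3Q: (22, 5) + (2, 20). λ = (20 - 5)/(2 - 22) ≡ 15/3 mod 23. 3⁻¹ ≡ 8 (mod 23) since 3·8 = 24 ≡ 1, so λ ≡ 5.
  x = λ² - 22 - 2 = 25 - 24 ≡ 1; y = λ·(22 - 1) - 5 ≡ 8. → (1, 8)

(1, 8)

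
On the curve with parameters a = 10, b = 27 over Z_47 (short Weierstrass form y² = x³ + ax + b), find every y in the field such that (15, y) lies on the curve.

x³ + 10x + 27 = 3552 ≡ 27 (mod 47).
Square roots of 27 mod 47: 11 and 36 (since 11² = 121 ≡ 27).

11, 36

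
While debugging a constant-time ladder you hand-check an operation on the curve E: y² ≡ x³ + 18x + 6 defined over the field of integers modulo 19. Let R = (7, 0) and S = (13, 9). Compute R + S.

(7, 0) + (13, 9). λ = (9 - 0)/(13 - 7) ≡ 9/6 mod 19. 6⁻¹ ≡ 16 (mod 19), so λ ≡ 11.
  x = λ² - 7 - 13 = 121 - 20 ≡ 6; y = λ·(7 - 6) - 0 ≡ 11. → (6, 11)

(6, 11)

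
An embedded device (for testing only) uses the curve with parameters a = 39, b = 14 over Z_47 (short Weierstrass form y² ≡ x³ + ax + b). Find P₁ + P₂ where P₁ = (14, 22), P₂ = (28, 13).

(21, 6)

(14, 22) + (28, 13). λ = (13 - 22)/(28 - 14) ≡ 38/14 mod 47. 14⁻¹ ≡ 37 (mod 47) since 14·37 = 518 ≡ 1, so λ ≡ 43.
  x = λ² - 14 - 28 = 1849 - 42 ≡ 21; y = λ·(14 - 21) - 22 ≡ 6. → (21, 6)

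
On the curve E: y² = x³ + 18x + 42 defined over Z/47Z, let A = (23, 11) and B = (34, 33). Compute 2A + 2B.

First 2A:
Repeated addition: build up to 2A.
2A: tangent at (23, 11): λ = (3·23² + 18)/(2·11) ≡ 7/22. 22⁻¹ ≡ 15 (mod 47), so λ ≡ 7·15 ≡ 11.
  x = λ² - 23 - 23 = 121 - 46 ≡ 28; y = λ·(23 - 28) - 11 ≡ 28. → (28, 28)
2A = (28, 28).
Next 2B:
Repeated addition: build up to 2B.
2B: tangent at (34, 33): λ = (3·34² + 18)/(2·33) ≡ 8/19. 19⁻¹ ≡ 5 (mod 47), so λ ≡ 8·5 ≡ 40.
  x = λ² - 34 - 34 = 1600 - 68 ≡ 28; y = λ·(34 - 28) - 33 ≡ 19. → (28, 19)
2B = (28, 19).
Finally 2A + 2B:
(28, 28) + (28, 19): same x and y₁ ≡ -y₂, so the sum is the point at infinity.

O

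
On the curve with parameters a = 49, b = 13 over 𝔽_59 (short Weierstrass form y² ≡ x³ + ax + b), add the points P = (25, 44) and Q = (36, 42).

(25, 44) + (36, 42). λ = (42 - 44)/(36 - 25) ≡ 57/11 mod 59. 11⁻¹ ≡ 43 (mod 59), so λ ≡ 32.
  x = λ² - 25 - 36 = 1024 - 61 ≡ 19; y = λ·(25 - 19) - 44 ≡ 30. → (19, 30)

(19, 30)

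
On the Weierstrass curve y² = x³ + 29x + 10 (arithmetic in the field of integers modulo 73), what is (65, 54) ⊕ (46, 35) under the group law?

(36, 48)

(65, 54) + (46, 35). λ = (35 - 54)/(46 - 65) ≡ 54/54 mod 73. 54⁻¹ ≡ 23 (mod 73) since 54·23 = 1242 ≡ 1, so λ ≡ 1.
  x = λ² - 65 - 46 = 1 - 111 ≡ 36; y = λ·(65 - 36) - 54 ≡ 48. → (36, 48)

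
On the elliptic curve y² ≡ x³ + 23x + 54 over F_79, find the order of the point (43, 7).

7

2P: tangent at (43, 7): λ = (3·43² + 23)/(2·7) ≡ 40/14. 14⁻¹ ≡ 17 (mod 79) since 14·17 = 238 ≡ 1, so λ ≡ 40·17 ≡ 48.
  x = λ² - 43 - 43 = 2304 - 86 ≡ 6; y = λ·(43 - 6) - 7 ≡ 31. → (6, 31)
3P: (6, 31) + (43, 7). λ = (7 - 31)/(43 - 6) ≡ 55/37 mod 79. 37⁻¹ ≡ 47 (mod 79), so λ ≡ 57.
  x = λ² - 6 - 43 = 3249 - 49 ≡ 40; y = λ·(6 - 40) - 31 ≡ 6. → (40, 6)
4P: (40, 6) + (43, 7). λ = (7 - 6)/(43 - 40) ≡ 1/3 mod 79. 3⁻¹ ≡ 53 (mod 79), so λ ≡ 53.
  x = λ² - 40 - 43 = 2809 - 83 ≡ 40; y = λ·(40 - 40) - 6 ≡ 73. → (40, 73)
5P: (40, 73) + (43, 7). λ = (7 - 73)/(43 - 40) ≡ 13/3 mod 79. 3⁻¹ ≡ 53 (mod 79), so λ ≡ 57.
  x = λ² - 40 - 43 = 3249 - 83 ≡ 6; y = λ·(40 - 6) - 73 ≡ 48. → (6, 48)
6P: (6, 48) + (43, 7). λ = (7 - 48)/(43 - 6) ≡ 38/37 mod 79. 37⁻¹ ≡ 47 (mod 79), so λ ≡ 48.
  x = λ² - 6 - 43 = 2304 - 49 ≡ 43; y = λ·(6 - 43) - 48 ≡ 72. → (43, 72)
7P: (43, 72) + (43, 7): same x and y₁ ≡ -y₂, so the sum is O.
7P = O, so the order is 7.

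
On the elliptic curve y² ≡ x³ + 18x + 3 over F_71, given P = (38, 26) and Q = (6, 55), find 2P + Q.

First 2P:
Repeated addition: build up to 2P.
2P: tangent at (38, 26): λ = (3·38² + 18)/(2·26) ≡ 19/52. 52⁻¹ ≡ 56 (mod 71), so λ ≡ 19·56 ≡ 70.
  x = λ² - 38 - 38 = 4900 - 76 ≡ 67; y = λ·(38 - 67) - 26 ≡ 3. → (67, 3)
2P = (67, 3).
Finally 2P + Q:
(67, 3) + (6, 55). λ = (55 - 3)/(6 - 67) ≡ 52/10 mod 71. 10⁻¹ ≡ 64 (mod 71), so λ ≡ 62.
  x = λ² - 67 - 6 = 3844 - 73 ≡ 8; y = λ·(67 - 8) - 3 ≡ 34. → (8, 34)

(8, 34)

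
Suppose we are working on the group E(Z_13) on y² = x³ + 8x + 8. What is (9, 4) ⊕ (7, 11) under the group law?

(9, 4) + (7, 11). λ = (11 - 4)/(7 - 9) ≡ 7/11 mod 13. 11⁻¹ ≡ 6 (mod 13), so λ ≡ 3.
  x = λ² - 9 - 7 = 9 - 16 ≡ 6; y = λ·(9 - 6) - 4 ≡ 5. → (6, 5)

(6, 5)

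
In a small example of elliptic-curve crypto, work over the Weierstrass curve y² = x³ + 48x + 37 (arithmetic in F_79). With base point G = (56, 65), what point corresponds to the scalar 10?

(31, 36)

Double-and-add on 10 = (1010)₂. Start with G = (56, 65) for the leading 1-bit.
double: tangent at (56, 65): λ = (3·56² + 48)/(2·65) ≡ 55/51. 51⁻¹ ≡ 31 (mod 79) since 51·31 = 1581 ≡ 1, so λ ≡ 55·31 ≡ 46.
  x = λ² - 56 - 56 = 2116 - 112 ≡ 29; y = λ·(56 - 29) - 65 ≡ 71. → (29, 71)
double: tangent at (29, 71): λ = (3·29² + 48)/(2·71) ≡ 43/63. 63⁻¹ ≡ 74 (mod 79), so λ ≡ 43·74 ≡ 22.
  x = λ² - 29 - 29 = 484 - 58 ≡ 31; y = λ·(29 - 31) - 71 ≡ 43. → (31, 43)
add G: (31, 43) + (56, 65). λ = (65 - 43)/(56 - 31) ≡ 22/25 mod 79. 25⁻¹ ≡ 19 (mod 79), so λ ≡ 23.
  x = λ² - 31 - 56 = 529 - 87 ≡ 47; y = λ·(31 - 47) - 43 ≡ 63. → (47, 63)
double: tangent at (47, 63): λ = (3·47² + 48)/(2·63) ≡ 39/47. 47⁻¹ ≡ 37 (mod 79) since 47·37 = 1739 ≡ 1, so λ ≡ 39·37 ≡ 21.
  x = λ² - 47 - 47 = 441 - 94 ≡ 31; y = λ·(47 - 31) - 63 ≡ 36. → (31, 36)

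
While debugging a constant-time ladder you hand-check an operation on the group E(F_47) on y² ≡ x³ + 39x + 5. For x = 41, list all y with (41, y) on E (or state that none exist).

5, 42

x³ + 39x + 5 = 70525 ≡ 25 (mod 47).
Square roots of 25 mod 47: 5 and 42 (since 5² = 25 ≡ 25).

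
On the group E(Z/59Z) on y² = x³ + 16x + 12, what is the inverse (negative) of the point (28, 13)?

-(28, 13) = (28, -13 mod 59) = (28, 46).

(28, 46)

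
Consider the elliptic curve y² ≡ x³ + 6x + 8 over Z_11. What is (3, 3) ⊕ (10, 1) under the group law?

(3, 3) + (10, 1). λ = (1 - 3)/(10 - 3) ≡ 9/7 mod 11. 7⁻¹ ≡ 8 (mod 11), so λ ≡ 6.
  x = λ² - 3 - 10 = 36 - 13 ≡ 1; y = λ·(3 - 1) - 3 ≡ 9. → (1, 9)

(1, 9)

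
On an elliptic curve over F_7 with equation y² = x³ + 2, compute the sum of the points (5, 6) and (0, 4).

(5, 6) + (0, 4). λ = (4 - 6)/(0 - 5) ≡ 5/2 mod 7. 2⁻¹ ≡ 4 (mod 7), so λ ≡ 6.
  x = λ² - 5 - 0 = 36 - 5 ≡ 3; y = λ·(5 - 3) - 6 ≡ 6. → (3, 6)

(3, 6)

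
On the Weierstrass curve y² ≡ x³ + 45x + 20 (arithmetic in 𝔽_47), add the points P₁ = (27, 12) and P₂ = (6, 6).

(27, 12) + (6, 6). λ = (6 - 12)/(6 - 27) ≡ 41/26 mod 47. 26⁻¹ ≡ 38 (mod 47) since 26·38 = 988 ≡ 1, so λ ≡ 7.
  x = λ² - 27 - 6 = 49 - 33 ≡ 16; y = λ·(27 - 16) - 12 ≡ 18. → (16, 18)

(16, 18)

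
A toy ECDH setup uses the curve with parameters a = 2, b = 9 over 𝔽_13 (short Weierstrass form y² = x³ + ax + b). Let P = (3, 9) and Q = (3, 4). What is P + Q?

O

The two points share x = 3 and their y-coordinates satisfy 9 + 4 ≡ 0 (mod 13), so they are inverses. Their sum is ∞.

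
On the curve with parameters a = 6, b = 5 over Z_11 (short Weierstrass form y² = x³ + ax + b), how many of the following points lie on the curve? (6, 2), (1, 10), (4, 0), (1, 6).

(6, 2): 2² ≡ 4, rhs ≡ 4 → on.
(1, 10): 10² ≡ 1, rhs ≡ 1 → on.
(4, 0): 0² ≡ 0, rhs ≡ 5 → off.
(1, 6): 6² ≡ 3, rhs ≡ 1 → off.

2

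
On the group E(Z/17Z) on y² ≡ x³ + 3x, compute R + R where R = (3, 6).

(13, 3)

tangent at (3, 6): λ = (3·3² + 3)/(2·6) ≡ 13/12. 12⁻¹ ≡ 10 (mod 17) since 12·10 = 120 ≡ 1, so λ ≡ 13·10 ≡ 11.
  x = λ² - 3 - 3 = 121 - 6 ≡ 13; y = λ·(3 - 13) - 6 ≡ 3. → (13, 3)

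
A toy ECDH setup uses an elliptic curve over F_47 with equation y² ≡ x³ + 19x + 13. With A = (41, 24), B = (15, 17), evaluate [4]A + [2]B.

First 4A:
Repeated addition: build up to 4A.
2A: tangent at (41, 24): λ = (3·41² + 19)/(2·24) ≡ 33/1. 1⁻¹ ≡ 1 (mod 47) since 1·1 = 1 ≡ 1, so λ ≡ 33·1 ≡ 33.
  x = λ² - 41 - 41 = 1089 - 82 ≡ 20; y = λ·(41 - 20) - 24 ≡ 11. → (20, 11)
3A: (20, 11) + (41, 24). λ = (24 - 11)/(41 - 20) ≡ 13/21 mod 47. 21⁻¹ ≡ 9 (mod 47) since 21·9 = 189 ≡ 1, so λ ≡ 23.
  x = λ² - 20 - 41 = 529 - 61 ≡ 45; y = λ·(20 - 45) - 11 ≡ 25. → (45, 25)
4A: (45, 25) + (41, 24). λ = (24 - 25)/(41 - 45) ≡ 46/43 mod 47. 43⁻¹ ≡ 35 (mod 47) since 43·35 = 1505 ≡ 1, so λ ≡ 12.
  x = λ² - 45 - 41 = 144 - 86 ≡ 11; y = λ·(45 - 11) - 25 ≡ 7. → (11, 7)
4A = (11, 7).
Next 2B:
Repeated addition: build up to 2B.
2B: tangent at (15, 17): λ = (3·15² + 19)/(2·17) ≡ 36/34. 34⁻¹ ≡ 18 (mod 47), so λ ≡ 36·18 ≡ 37.
  x = λ² - 15 - 15 = 1369 - 30 ≡ 23; y = λ·(15 - 23) - 17 ≡ 16. → (23, 16)
2B = (23, 16).
Finally 4A + 2B:
(11, 7) + (23, 16). λ = (16 - 7)/(23 - 11) ≡ 9/12 mod 47. 12⁻¹ ≡ 4 (mod 47), so λ ≡ 36.
  x = λ² - 11 - 23 = 1296 - 34 ≡ 40; y = λ·(11 - 40) - 7 ≡ 30. → (40, 30)

(40, 30)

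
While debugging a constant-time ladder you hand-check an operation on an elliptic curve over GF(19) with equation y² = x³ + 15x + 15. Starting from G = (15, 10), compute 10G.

Repeated addition: build up to 10G.
2G: tangent at (15, 10): λ = (3·15² + 15)/(2·10) ≡ 6/1. 1⁻¹ ≡ 1 (mod 19) since 1·1 = 1 ≡ 1, so λ ≡ 6·1 ≡ 6.
  x = λ² - 15 - 15 = 36 - 30 ≡ 6; y = λ·(15 - 6) - 10 ≡ 6. → (6, 6)
3G: (6, 6) + (15, 10). λ = (10 - 6)/(15 - 6) ≡ 4/9 mod 19. 9⁻¹ ≡ 17 (mod 19) since 9·17 = 153 ≡ 1, so λ ≡ 11.
  x = λ² - 6 - 15 = 121 - 21 ≡ 5; y = λ·(6 - 5) - 6 ≡ 5. → (5, 5)
4G: (5, 5) + (15, 10). λ = (10 - 5)/(15 - 5) ≡ 5/10 mod 19. 10⁻¹ ≡ 2 (mod 19) since 10·2 = 20 ≡ 1, so λ ≡ 10.
  x = λ² - 5 - 15 = 100 - 20 ≡ 4; y = λ·(5 - 4) - 5 ≡ 5. → (4, 5)
5G: (4, 5) + (15, 10). λ = (10 - 5)/(15 - 4) ≡ 5/11 mod 19. 11⁻¹ ≡ 7 (mod 19) since 11·7 = 77 ≡ 1, so λ ≡ 16.
  x = λ² - 4 - 15 = 256 - 19 ≡ 9; y = λ·(4 - 9) - 5 ≡ 10. → (9, 10)
6G: (9, 10) + (15, 10). λ = (10 - 10)/(15 - 9) ≡ 0/6 mod 19. 6⁻¹ ≡ 16 (mod 19), so λ ≡ 0.
  x = λ² - 9 - 15 = 0 - 24 ≡ 14; y = λ·(9 - 14) - 10 ≡ 9. → (14, 9)
7G: (14, 9) + (15, 10). λ = (10 - 9)/(15 - 14) ≡ 1/1 mod 19. 1⁻¹ ≡ 1 (mod 19), so λ ≡ 1.
  x = λ² - 14 - 15 = 1 - 29 ≡ 10; y = λ·(14 - 10) - 9 ≡ 14. → (10, 14)
8G: (10, 14) + (15, 10). λ = (10 - 14)/(15 - 10) ≡ 15/5 mod 19. 5⁻¹ ≡ 4 (mod 19) since 5·4 = 20 ≡ 1, so λ ≡ 3.
  x = λ² - 10 - 15 = 9 - 25 ≡ 3; y = λ·(10 - 3) - 14 ≡ 7. → (3, 7)
9G: (3, 7) + (15, 10). λ = (10 - 7)/(15 - 3) ≡ 3/12 mod 19. 12⁻¹ ≡ 8 (mod 19), so λ ≡ 5.
  x = λ² - 3 - 15 = 25 - 18 ≡ 7; y = λ·(3 - 7) - 7 ≡ 11. → (7, 11)
10G: (7, 11) + (15, 10). λ = (10 - 11)/(15 - 7) ≡ 18/8 mod 19. 8⁻¹ ≡ 12 (mod 19) since 8·12 = 96 ≡ 1, so λ ≡ 7.
  x = λ² - 7 - 15 = 49 - 22 ≡ 8; y = λ·(7 - 8) - 11 ≡ 1. → (8, 1)

(8, 1)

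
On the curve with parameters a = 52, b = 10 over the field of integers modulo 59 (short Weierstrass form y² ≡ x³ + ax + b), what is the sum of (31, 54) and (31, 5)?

The two points share x = 31 and their y-coordinates satisfy 54 + 5 ≡ 0 (mod 59), so they are inverses. Their sum is ∞.

O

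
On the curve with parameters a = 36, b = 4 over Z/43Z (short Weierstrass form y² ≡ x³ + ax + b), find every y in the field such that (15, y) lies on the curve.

x³ + 36x + 4 = 3919 ≡ 6 (mod 43).
Square roots of 6 mod 43: 7 and 36 (since 7² = 49 ≡ 6).

7, 36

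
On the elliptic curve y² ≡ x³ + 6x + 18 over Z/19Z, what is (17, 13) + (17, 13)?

tangent at (17, 13): λ = (3·17² + 6)/(2·13) ≡ 18/7. 7⁻¹ ≡ 11 (mod 19), so λ ≡ 18·11 ≡ 8.
  x = λ² - 17 - 17 = 64 - 34 ≡ 11; y = λ·(17 - 11) - 13 ≡ 16. → (11, 16)

(11, 16)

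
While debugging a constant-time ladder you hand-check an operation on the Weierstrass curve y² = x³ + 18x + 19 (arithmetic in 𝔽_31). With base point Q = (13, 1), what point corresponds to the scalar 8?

O

Double-and-add on 8 = (1000)₂. Start with Q = (13, 1) for the leading 1-bit.
double: tangent at (13, 1): λ = (3·13² + 18)/(2·1) ≡ 29/2. 2⁻¹ ≡ 16 (mod 31), so λ ≡ 29·16 ≡ 30.
  x = λ² - 13 - 13 = 900 - 26 ≡ 6; y = λ·(13 - 6) - 1 ≡ 23. → (6, 23)
double: tangent at (6, 23): λ = (3·6² + 18)/(2·23) ≡ 2/15. 15⁻¹ ≡ 29 (mod 31) since 15·29 = 435 ≡ 1, so λ ≡ 2·29 ≡ 27.
  x = λ² - 6 - 6 = 729 - 12 ≡ 4; y = λ·(6 - 4) - 23 ≡ 0. → (4, 0)
double: (4, 0) + (4, 0): same x and y₁ ≡ -y₂, so the sum is O.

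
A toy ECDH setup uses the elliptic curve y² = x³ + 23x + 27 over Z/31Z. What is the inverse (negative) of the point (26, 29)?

-(26, 29) = (26, -29 mod 31) = (26, 2).

(26, 2)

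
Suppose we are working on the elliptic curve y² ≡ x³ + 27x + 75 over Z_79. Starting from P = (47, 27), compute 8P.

(64, 61)

Repeated addition: build up to 8P.
2P: tangent at (47, 27): λ = (3·47² + 27)/(2·27) ≡ 18/54. 54⁻¹ ≡ 60 (mod 79) since 54·60 = 3240 ≡ 1, so λ ≡ 18·60 ≡ 53.
  x = λ² - 47 - 47 = 2809 - 94 ≡ 29; y = λ·(47 - 29) - 27 ≡ 58. → (29, 58)
3P: (29, 58) + (47, 27). λ = (27 - 58)/(47 - 29) ≡ 48/18 mod 79. 18⁻¹ ≡ 22 (mod 79) since 18·22 = 396 ≡ 1, so λ ≡ 29.
  x = λ² - 29 - 47 = 841 - 76 ≡ 54; y = λ·(29 - 54) - 58 ≡ 7. → (54, 7)
4P: (54, 7) + (47, 27). λ = (27 - 7)/(47 - 54) ≡ 20/72 mod 79. 72⁻¹ ≡ 45 (mod 79), so λ ≡ 31.
  x = λ² - 54 - 47 = 961 - 101 ≡ 70; y = λ·(54 - 70) - 7 ≡ 50. → (70, 50)
5P: (70, 50) + (47, 27). λ = (27 - 50)/(47 - 70) ≡ 56/56 mod 79. 56⁻¹ ≡ 24 (mod 79), so λ ≡ 1.
  x = λ² - 70 - 47 = 1 - 117 ≡ 42; y = λ·(70 - 42) - 50 ≡ 57. → (42, 57)
6P: (42, 57) + (47, 27). λ = (27 - 57)/(47 - 42) ≡ 49/5 mod 79. 5⁻¹ ≡ 16 (mod 79), so λ ≡ 73.
  x = λ² - 42 - 47 = 5329 - 89 ≡ 26; y = λ·(42 - 26) - 57 ≡ 5. → (26, 5)
7P: (26, 5) + (47, 27). λ = (27 - 5)/(47 - 26) ≡ 22/21 mod 79. 21⁻¹ ≡ 64 (mod 79), so λ ≡ 65.
  x = λ² - 26 - 47 = 4225 - 73 ≡ 44; y = λ·(26 - 44) - 5 ≡ 10. → (44, 10)
8P: (44, 10) + (47, 27). λ = (27 - 10)/(47 - 44) ≡ 17/3 mod 79. 3⁻¹ ≡ 53 (mod 79), so λ ≡ 32.
  x = λ² - 44 - 47 = 1024 - 91 ≡ 64; y = λ·(44 - 64) - 10 ≡ 61. → (64, 61)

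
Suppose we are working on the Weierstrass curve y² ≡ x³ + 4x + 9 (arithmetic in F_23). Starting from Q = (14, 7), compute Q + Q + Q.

(13, 21)

Repeated addition: build up to 3Q.
2Q: tangent at (14, 7): λ = (3·14² + 4)/(2·7) ≡ 17/14. 14⁻¹ ≡ 5 (mod 23) since 14·5 = 70 ≡ 1, so λ ≡ 17·5 ≡ 16.
  x = λ² - 14 - 14 = 256 - 28 ≡ 21; y = λ·(14 - 21) - 7 ≡ 19. → (21, 19)
3Q: (21, 19) + (14, 7). λ = (7 - 19)/(14 - 21) ≡ 11/16 mod 23. 16⁻¹ ≡ 13 (mod 23), so λ ≡ 5.
  x = λ² - 21 - 14 = 25 - 35 ≡ 13; y = λ·(21 - 13) - 19 ≡ 21. → (13, 21)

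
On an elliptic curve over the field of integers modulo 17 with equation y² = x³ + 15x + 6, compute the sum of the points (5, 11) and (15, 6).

(10, 0)

(5, 11) + (15, 6). λ = (6 - 11)/(15 - 5) ≡ 12/10 mod 17. 10⁻¹ ≡ 12 (mod 17), so λ ≡ 8.
  x = λ² - 5 - 15 = 64 - 20 ≡ 10; y = λ·(5 - 10) - 11 ≡ 0. → (10, 0)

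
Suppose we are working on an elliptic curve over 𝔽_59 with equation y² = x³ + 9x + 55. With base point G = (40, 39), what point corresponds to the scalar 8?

Repeated addition: build up to 8G.
2G: tangent at (40, 39): λ = (3·40² + 9)/(2·39) ≡ 30/19. 19⁻¹ ≡ 28 (mod 59) since 19·28 = 532 ≡ 1, so λ ≡ 30·28 ≡ 14.
  x = λ² - 40 - 40 = 196 - 80 ≡ 57; y = λ·(40 - 57) - 39 ≡ 18. → (57, 18)
3G: (57, 18) + (40, 39). λ = (39 - 18)/(40 - 57) ≡ 21/42 mod 59. 42⁻¹ ≡ 52 (mod 59) since 42·52 = 2184 ≡ 1, so λ ≡ 30.
  x = λ² - 57 - 40 = 900 - 97 ≡ 36; y = λ·(57 - 36) - 18 ≡ 22. → (36, 22)
4G: (36, 22) + (40, 39). λ = (39 - 22)/(40 - 36) ≡ 17/4 mod 59. 4⁻¹ ≡ 15 (mod 59) since 4·15 = 60 ≡ 1, so λ ≡ 19.
  x = λ² - 36 - 40 = 361 - 76 ≡ 49; y = λ·(36 - 49) - 22 ≡ 26. → (49, 26)
5G: (49, 26) + (40, 39). λ = (39 - 26)/(40 - 49) ≡ 13/50 mod 59. 50⁻¹ ≡ 13 (mod 59) since 50·13 = 650 ≡ 1, so λ ≡ 51.
  x = λ² - 49 - 40 = 2601 - 89 ≡ 34; y = λ·(49 - 34) - 26 ≡ 31. → (34, 31)
6G: (34, 31) + (40, 39). λ = (39 - 31)/(40 - 34) ≡ 8/6 mod 59. 6⁻¹ ≡ 10 (mod 59), so λ ≡ 21.
  x = λ² - 34 - 40 = 441 - 74 ≡ 13; y = λ·(34 - 13) - 31 ≡ 56. → (13, 56)
7G: (13, 56) + (40, 39). λ = (39 - 56)/(40 - 13) ≡ 42/27 mod 59. 27⁻¹ ≡ 35 (mod 59) since 27·35 = 945 ≡ 1, so λ ≡ 54.
  x = λ² - 13 - 40 = 2916 - 53 ≡ 31; y = λ·(13 - 31) - 56 ≡ 34. → (31, 34)
8G: (31, 34) + (40, 39). λ = (39 - 34)/(40 - 31) ≡ 5/9 mod 59. 9⁻¹ ≡ 46 (mod 59), so λ ≡ 53.
  x = λ² - 31 - 40 = 2809 - 71 ≡ 24; y = λ·(31 - 24) - 34 ≡ 42. → (24, 42)

(24, 42)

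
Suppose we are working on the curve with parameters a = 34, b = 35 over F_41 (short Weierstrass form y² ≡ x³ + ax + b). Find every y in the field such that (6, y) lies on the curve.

x³ + 34x + 35 = 455 ≡ 4 (mod 41).
Square roots of 4 mod 41: 2 and 39 (since 2² = 4 ≡ 4).

2, 39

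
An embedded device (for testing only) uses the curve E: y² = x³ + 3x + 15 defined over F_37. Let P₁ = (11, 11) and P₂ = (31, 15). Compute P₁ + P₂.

(35, 36)

(11, 11) + (31, 15). λ = (15 - 11)/(31 - 11) ≡ 4/20 mod 37. 20⁻¹ ≡ 13 (mod 37), so λ ≡ 15.
  x = λ² - 11 - 31 = 225 - 42 ≡ 35; y = λ·(11 - 35) - 11 ≡ 36. → (35, 36)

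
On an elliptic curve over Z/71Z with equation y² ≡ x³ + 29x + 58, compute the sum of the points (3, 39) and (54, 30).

(30, 66)

(3, 39) + (54, 30). λ = (30 - 39)/(54 - 3) ≡ 62/51 mod 71. 51⁻¹ ≡ 39 (mod 71), so λ ≡ 4.
  x = λ² - 3 - 54 = 16 - 57 ≡ 30; y = λ·(3 - 30) - 39 ≡ 66. → (30, 66)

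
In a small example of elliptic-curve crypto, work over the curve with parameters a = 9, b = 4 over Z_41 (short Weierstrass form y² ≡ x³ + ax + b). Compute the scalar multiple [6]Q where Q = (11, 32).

(12, 35)

Repeated addition: build up to 6Q.
2Q: tangent at (11, 32): λ = (3·11² + 9)/(2·32) ≡ 3/23. 23⁻¹ ≡ 25 (mod 41), so λ ≡ 3·25 ≡ 34.
  x = λ² - 11 - 11 = 1156 - 22 ≡ 27; y = λ·(11 - 27) - 32 ≡ 39. → (27, 39)
3Q: (27, 39) + (11, 32). λ = (32 - 39)/(11 - 27) ≡ 34/25 mod 41. 25⁻¹ ≡ 23 (mod 41), so λ ≡ 3.
  x = λ² - 27 - 11 = 9 - 38 ≡ 12; y = λ·(27 - 12) - 39 ≡ 6. → (12, 6)
4Q: (12, 6) + (11, 32). λ = (32 - 6)/(11 - 12) ≡ 26/40 mod 41. 40⁻¹ ≡ 40 (mod 41), so λ ≡ 15.
  x = λ² - 12 - 11 = 225 - 23 ≡ 38; y = λ·(12 - 38) - 6 ≡ 14. → (38, 14)
5Q: (38, 14) + (11, 32). λ = (32 - 14)/(11 - 38) ≡ 18/14 mod 41. 14⁻¹ ≡ 3 (mod 41), so λ ≡ 13.
  x = λ² - 38 - 11 = 169 - 49 ≡ 38; y = λ·(38 - 38) - 14 ≡ 27. → (38, 27)
6Q: (38, 27) + (11, 32). λ = (32 - 27)/(11 - 38) ≡ 5/14 mod 41. 14⁻¹ ≡ 3 (mod 41), so λ ≡ 15.
  x = λ² - 38 - 11 = 225 - 49 ≡ 12; y = λ·(38 - 12) - 27 ≡ 35. → (12, 35)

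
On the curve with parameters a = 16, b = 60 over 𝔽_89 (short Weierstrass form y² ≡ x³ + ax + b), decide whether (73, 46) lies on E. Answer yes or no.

yes

y² = 46² ≡ 69; x³ + 16x + 60 = 390245 ≡ 69 (mod 89). 69 = 69.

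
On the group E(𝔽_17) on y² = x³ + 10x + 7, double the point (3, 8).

(3, 9)

tangent at (3, 8): λ = (3·3² + 10)/(2·8) ≡ 3/16. 16⁻¹ ≡ 16 (mod 17), so λ ≡ 3·16 ≡ 14.
  x = λ² - 3 - 3 = 196 - 6 ≡ 3; y = λ·(3 - 3) - 8 ≡ 9. → (3, 9)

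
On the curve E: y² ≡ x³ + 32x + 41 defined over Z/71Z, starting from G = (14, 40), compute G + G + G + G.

(35, 67)

Double-and-add on 4 = (100)₂. Start with G = (14, 40) for the leading 1-bit.
double: tangent at (14, 40): λ = (3·14² + 32)/(2·40) ≡ 52/9. 9⁻¹ ≡ 8 (mod 71), so λ ≡ 52·8 ≡ 61.
  x = λ² - 14 - 14 = 3721 - 28 ≡ 1; y = λ·(14 - 1) - 40 ≡ 43. → (1, 43)
double: tangent at (1, 43): λ = (3·1² + 32)/(2·43) ≡ 35/15. 15⁻¹ ≡ 19 (mod 71), so λ ≡ 35·19 ≡ 26.
  x = λ² - 1 - 1 = 676 - 2 ≡ 35; y = λ·(1 - 35) - 43 ≡ 67. → (35, 67)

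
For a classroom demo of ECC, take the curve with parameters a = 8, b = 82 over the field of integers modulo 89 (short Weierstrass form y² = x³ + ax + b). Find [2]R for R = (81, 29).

tangent at (81, 29): λ = (3·81² + 8)/(2·29) ≡ 22/58. 58⁻¹ ≡ 66 (mod 89), so λ ≡ 22·66 ≡ 28.
  x = λ² - 81 - 81 = 784 - 162 ≡ 88; y = λ·(81 - 88) - 29 ≡ 42. → (88, 42)

(88, 42)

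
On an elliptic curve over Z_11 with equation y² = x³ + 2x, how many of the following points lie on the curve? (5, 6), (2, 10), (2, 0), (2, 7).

(5, 6): 6² ≡ 3, rhs ≡ 3 → on.
(2, 10): 10² ≡ 1, rhs ≡ 1 → on.
(2, 0): 0² ≡ 0, rhs ≡ 1 → off.
(2, 7): 7² ≡ 5, rhs ≡ 1 → off.

2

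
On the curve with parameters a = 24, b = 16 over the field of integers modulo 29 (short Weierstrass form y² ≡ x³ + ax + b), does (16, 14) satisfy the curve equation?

y² = 14² ≡ 22; x³ + 24x + 16 = 4496 ≡ 1 (mod 29). 22 ≠ 1.

no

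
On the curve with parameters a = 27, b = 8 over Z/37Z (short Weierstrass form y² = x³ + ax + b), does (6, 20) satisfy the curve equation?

y² = 20² ≡ 30; x³ + 27x + 8 = 386 ≡ 16 (mod 37). 30 ≠ 16.

no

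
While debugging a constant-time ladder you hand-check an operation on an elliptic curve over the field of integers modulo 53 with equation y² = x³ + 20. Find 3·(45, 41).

(49, 3)

Write Q = (45, 41).
Repeated addition: build up to 3Q.
2Q: tangent at (45, 41): λ = (3·45² + 0)/(2·41) ≡ 33/29. 29⁻¹ ≡ 11 (mod 53), so λ ≡ 33·11 ≡ 45.
  x = λ² - 45 - 45 = 2025 - 90 ≡ 27; y = λ·(45 - 27) - 41 ≡ 27. → (27, 27)
3Q: (27, 27) + (45, 41). λ = (41 - 27)/(45 - 27) ≡ 14/18 mod 53. 18⁻¹ ≡ 3 (mod 53), so λ ≡ 42.
  x = λ² - 27 - 45 = 1764 - 72 ≡ 49; y = λ·(27 - 49) - 27 ≡ 3. → (49, 3)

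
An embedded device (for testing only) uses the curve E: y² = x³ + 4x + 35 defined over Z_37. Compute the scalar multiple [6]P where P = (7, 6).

Double-and-add on 6 = (110)₂. Start with P = (7, 6) for the leading 1-bit.
double: tangent at (7, 6): λ = (3·7² + 4)/(2·6) ≡ 3/12. 12⁻¹ ≡ 34 (mod 37), so λ ≡ 3·34 ≡ 28.
  x = λ² - 7 - 7 = 784 - 14 ≡ 30; y = λ·(7 - 30) - 6 ≡ 16. → (30, 16)
add P: (30, 16) + (7, 6). λ = (6 - 16)/(7 - 30) ≡ 27/14 mod 37. 14⁻¹ ≡ 8 (mod 37) since 14·8 = 112 ≡ 1, so λ ≡ 31.
  x = λ² - 30 - 7 = 961 - 37 ≡ 36; y = λ·(30 - 36) - 16 ≡ 20. → (36, 20)
double: tangent at (36, 20): λ = (3·36² + 4)/(2·20) ≡ 7/3. 3⁻¹ ≡ 25 (mod 37) since 3·25 = 75 ≡ 1, so λ ≡ 7·25 ≡ 27.
  x = λ² - 36 - 36 = 729 - 72 ≡ 28; y = λ·(36 - 28) - 20 ≡ 11. → (28, 11)

(28, 11)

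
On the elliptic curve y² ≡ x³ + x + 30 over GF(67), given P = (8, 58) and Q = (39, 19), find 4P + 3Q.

(64, 0)

First 4P:
Repeated addition: build up to 4P.
2P: tangent at (8, 58): λ = (3·8² + 1)/(2·58) ≡ 59/49. 49⁻¹ ≡ 26 (mod 67), so λ ≡ 59·26 ≡ 60.
  x = λ² - 8 - 8 = 3600 - 16 ≡ 33; y = λ·(8 - 33) - 58 ≡ 50. → (33, 50)
3P: (33, 50) + (8, 58). λ = (58 - 50)/(8 - 33) ≡ 8/42 mod 67. 42⁻¹ ≡ 8 (mod 67), so λ ≡ 64.
  x = λ² - 33 - 8 = 4096 - 41 ≡ 35; y = λ·(33 - 35) - 50 ≡ 23. → (35, 23)
4P: (35, 23) + (8, 58). λ = (58 - 23)/(8 - 35) ≡ 35/40 mod 67. 40⁻¹ ≡ 62 (mod 67), so λ ≡ 26.
  x = λ² - 35 - 8 = 676 - 43 ≡ 30; y = λ·(35 - 30) - 23 ≡ 40. → (30, 40)
4P = (30, 40).
Next 3Q:
Repeated addition: build up to 3Q.
2Q: tangent at (39, 19): λ = (3·39² + 1)/(2·19) ≡ 8/38. 38⁻¹ ≡ 30 (mod 67), so λ ≡ 8·30 ≡ 39.
  x = λ² - 39 - 39 = 1521 - 78 ≡ 36; y = λ·(39 - 36) - 19 ≡ 31. → (36, 31)
3Q: (36, 31) + (39, 19). λ = (19 - 31)/(39 - 36) ≡ 55/3 mod 67. 3⁻¹ ≡ 45 (mod 67) since 3·45 = 135 ≡ 1, so λ ≡ 63.
  x = λ² - 36 - 39 = 3969 - 75 ≡ 8; y = λ·(36 - 8) - 31 ≡ 58. → (8, 58)
3Q = (8, 58).
Finally 4P + 3Q:
(30, 40) + (8, 58). λ = (58 - 40)/(8 - 30) ≡ 18/45 mod 67. 45⁻¹ ≡ 3 (mod 67), so λ ≡ 54.
  x = λ² - 30 - 8 = 2916 - 38 ≡ 64; y = λ·(30 - 64) - 40 ≡ 0. → (64, 0)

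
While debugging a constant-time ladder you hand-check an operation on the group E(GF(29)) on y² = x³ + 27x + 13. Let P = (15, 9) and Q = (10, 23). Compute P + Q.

(15, 9) + (10, 23). λ = (23 - 9)/(10 - 15) ≡ 14/24 mod 29. 24⁻¹ ≡ 23 (mod 29), so λ ≡ 3.
  x = λ² - 15 - 10 = 9 - 25 ≡ 13; y = λ·(15 - 13) - 9 ≡ 26. → (13, 26)

(13, 26)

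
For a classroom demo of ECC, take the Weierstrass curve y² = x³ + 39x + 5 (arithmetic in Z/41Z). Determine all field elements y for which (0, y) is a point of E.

13, 28

x³ + 39x + 5 = 5 ≡ 5 (mod 41).
Square roots of 5 mod 41: 13 and 28 (since 13² = 169 ≡ 5).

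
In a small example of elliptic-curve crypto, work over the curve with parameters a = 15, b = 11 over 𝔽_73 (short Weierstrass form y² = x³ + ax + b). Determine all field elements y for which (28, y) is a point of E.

x³ + 15x + 11 = 22383 ≡ 45 (mod 73).
45 is a non-residue mod 73; no y exists.

none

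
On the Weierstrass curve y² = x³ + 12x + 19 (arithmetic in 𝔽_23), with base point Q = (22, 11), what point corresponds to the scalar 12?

Double-and-add on 12 = (1100)₂. Start with Q = (22, 11) for the leading 1-bit.
double: tangent at (22, 11): λ = (3·22² + 12)/(2·11) ≡ 15/22. 22⁻¹ ≡ 22 (mod 23), so λ ≡ 15·22 ≡ 8.
  x = λ² - 22 - 22 = 64 - 44 ≡ 20; y = λ·(22 - 20) - 11 ≡ 5. → (20, 5)
add Q: (20, 5) + (22, 11). λ = (11 - 5)/(22 - 20) ≡ 6/2 mod 23. 2⁻¹ ≡ 12 (mod 23), so λ ≡ 3.
  x = λ² - 20 - 22 = 9 - 42 ≡ 13; y = λ·(20 - 13) - 5 ≡ 16. → (13, 16)
double: tangent at (13, 16): λ = (3·13² + 12)/(2·16) ≡ 13/9. 9⁻¹ ≡ 18 (mod 23), so λ ≡ 13·18 ≡ 4.
  x = λ² - 13 - 13 = 16 - 26 ≡ 13; y = λ·(13 - 13) - 16 ≡ 7. → (13, 7)
double: tangent at (13, 7): λ = (3·13² + 12)/(2·7) ≡ 13/14. 14⁻¹ ≡ 5 (mod 23), so λ ≡ 13·5 ≡ 19.
  x = λ² - 13 - 13 = 361 - 26 ≡ 13; y = λ·(13 - 13) - 7 ≡ 16. → (13, 16)

(13, 16)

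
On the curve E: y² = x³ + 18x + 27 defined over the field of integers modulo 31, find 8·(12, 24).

(4, 15)

Write P = (12, 24).
Double-and-add on 8 = (1000)₂. Start with P = (12, 24) for the leading 1-bit.
double: tangent at (12, 24): λ = (3·12² + 18)/(2·24) ≡ 16/17. 17⁻¹ ≡ 11 (mod 31), so λ ≡ 16·11 ≡ 21.
  x = λ² - 12 - 12 = 441 - 24 ≡ 14; y = λ·(12 - 14) - 24 ≡ 27. → (14, 27)
double: tangent at (14, 27): λ = (3·14² + 18)/(2·27) ≡ 17/23. 23⁻¹ ≡ 27 (mod 31), so λ ≡ 17·27 ≡ 25.
  x = λ² - 14 - 14 = 625 - 28 ≡ 8; y = λ·(14 - 8) - 27 ≡ 30. → (8, 30)
double: tangent at (8, 30): λ = (3·8² + 18)/(2·30) ≡ 24/29. 29⁻¹ ≡ 15 (mod 31) since 29·15 = 435 ≡ 1, so λ ≡ 24·15 ≡ 19.
  x = λ² - 8 - 8 = 361 - 16 ≡ 4; y = λ·(8 - 4) - 30 ≡ 15. → (4, 15)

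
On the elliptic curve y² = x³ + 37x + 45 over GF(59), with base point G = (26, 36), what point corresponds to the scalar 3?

(8, 26)

Repeated addition: build up to 3G.
2G: tangent at (26, 36): λ = (3·26² + 37)/(2·36) ≡ 0/13. 13⁻¹ ≡ 50 (mod 59), so λ ≡ 0·50 ≡ 0.
  x = λ² - 26 - 26 = 0 - 52 ≡ 7; y = λ·(26 - 7) - 36 ≡ 23. → (7, 23)
3G: (7, 23) + (26, 36). λ = (36 - 23)/(26 - 7) ≡ 13/19 mod 59. 19⁻¹ ≡ 28 (mod 59), so λ ≡ 10.
  x = λ² - 7 - 26 = 100 - 33 ≡ 8; y = λ·(7 - 8) - 23 ≡ 26. → (8, 26)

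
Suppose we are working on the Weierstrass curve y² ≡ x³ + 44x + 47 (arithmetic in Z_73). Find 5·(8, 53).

Write Q = (8, 53).
Double-and-add on 5 = (101)₂. Start with Q = (8, 53) for the leading 1-bit.
double: tangent at (8, 53): λ = (3·8² + 44)/(2·53) ≡ 17/33. 33⁻¹ ≡ 31 (mod 73), so λ ≡ 17·31 ≡ 16.
  x = λ² - 8 - 8 = 256 - 16 ≡ 21; y = λ·(8 - 21) - 53 ≡ 31. → (21, 31)
double: tangent at (21, 31): λ = (3·21² + 44)/(2·31) ≡ 53/62. 62⁻¹ ≡ 53 (mod 73) since 62·53 = 3286 ≡ 1, so λ ≡ 53·53 ≡ 35.
  x = λ² - 21 - 21 = 1225 - 42 ≡ 15; y = λ·(21 - 15) - 31 ≡ 33. → (15, 33)
add Q: (15, 33) + (8, 53). λ = (53 - 33)/(8 - 15) ≡ 20/66 mod 73. 66⁻¹ ≡ 52 (mod 73), so λ ≡ 18.
  x = λ² - 15 - 8 = 324 - 23 ≡ 9; y = λ·(15 - 9) - 33 ≡ 2. → (9, 2)

(9, 2)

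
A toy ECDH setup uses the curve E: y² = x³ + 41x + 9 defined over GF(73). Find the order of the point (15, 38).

2P: tangent at (15, 38): λ = (3·15² + 41)/(2·38) ≡ 59/3. 3⁻¹ ≡ 49 (mod 73) since 3·49 = 147 ≡ 1, so λ ≡ 59·49 ≡ 44.
  x = λ² - 15 - 15 = 1936 - 30 ≡ 8; y = λ·(15 - 8) - 38 ≡ 51. → (8, 51)
3P: (8, 51) + (15, 38). λ = (38 - 51)/(15 - 8) ≡ 60/7 mod 73. 7⁻¹ ≡ 21 (mod 73), so λ ≡ 19.
  x = λ² - 8 - 15 = 361 - 23 ≡ 46; y = λ·(8 - 46) - 51 ≡ 30. → (46, 30)
4P: (46, 30) + (15, 38). λ = (38 - 30)/(15 - 46) ≡ 8/42 mod 73. 42⁻¹ ≡ 40 (mod 73) since 42·40 = 1680 ≡ 1, so λ ≡ 28.
  x = λ² - 46 - 15 = 784 - 61 ≡ 66; y = λ·(46 - 66) - 30 ≡ 67. → (66, 67)
5P: (66, 67) + (15, 38). λ = (38 - 67)/(15 - 66) ≡ 44/22 mod 73. 22⁻¹ ≡ 10 (mod 73), so λ ≡ 2.
  x = λ² - 66 - 15 = 4 - 81 ≡ 69; y = λ·(66 - 69) - 67 ≡ 0. → (69, 0)
6P: (69, 0) + (15, 38). λ = (38 - 0)/(15 - 69) ≡ 38/19 mod 73. 19⁻¹ ≡ 50 (mod 73), so λ ≡ 2.
  x = λ² - 69 - 15 = 4 - 84 ≡ 66; y = λ·(69 - 66) - 0 ≡ 6. → (66, 6)
7P: (66, 6) + (15, 38). λ = (38 - 6)/(15 - 66) ≡ 32/22 mod 73. 22⁻¹ ≡ 10 (mod 73), so λ ≡ 28.
  x = λ² - 66 - 15 = 784 - 81 ≡ 46; y = λ·(66 - 46) - 6 ≡ 43. → (46, 43)
8P: (46, 43) + (15, 38). λ = (38 - 43)/(15 - 46) ≡ 68/42 mod 73. 42⁻¹ ≡ 40 (mod 73), so λ ≡ 19.
  x = λ² - 46 - 15 = 361 - 61 ≡ 8; y = λ·(46 - 8) - 43 ≡ 22. → (8, 22)
9P: (8, 22) + (15, 38). λ = (38 - 22)/(15 - 8) ≡ 16/7 mod 73. 7⁻¹ ≡ 21 (mod 73), so λ ≡ 44.
  x = λ² - 8 - 15 = 1936 - 23 ≡ 15; y = λ·(8 - 15) - 22 ≡ 35. → (15, 35)
10P: (15, 35) + (15, 38): same x and y₁ ≡ -y₂, so the sum is 𝒪.
10P = 𝒪, so the order is 10.

10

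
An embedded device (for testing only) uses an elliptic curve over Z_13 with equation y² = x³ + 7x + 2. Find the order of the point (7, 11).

5

2P: tangent at (7, 11): λ = (3·7² + 7)/(2·11) ≡ 11/9. 9⁻¹ ≡ 3 (mod 13), so λ ≡ 11·3 ≡ 7.
  x = λ² - 7 - 7 = 49 - 14 ≡ 9; y = λ·(7 - 9) - 11 ≡ 1. → (9, 1)
3P: (9, 1) + (7, 11). λ = (11 - 1)/(7 - 9) ≡ 10/11 mod 13. 11⁻¹ ≡ 6 (mod 13), so λ ≡ 8.
  x = λ² - 9 - 7 = 64 - 16 ≡ 9; y = λ·(9 - 9) - 1 ≡ 12. → (9, 12)
4P: (9, 12) + (7, 11). λ = (11 - 12)/(7 - 9) ≡ 12/11 mod 13. 11⁻¹ ≡ 6 (mod 13), so λ ≡ 7.
  x = λ² - 9 - 7 = 49 - 16 ≡ 7; y = λ·(9 - 7) - 12 ≡ 2. → (7, 2)
5P: (7, 2) + (7, 11): same x and y₁ ≡ -y₂, so the sum is 𝒪.
5P = 𝒪, so the order is 5.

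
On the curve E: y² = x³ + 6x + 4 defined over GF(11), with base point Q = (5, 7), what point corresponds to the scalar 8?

O

Double-and-add on 8 = (1000)₂. Start with Q = (5, 7) for the leading 1-bit.
double: tangent at (5, 7): λ = (3·5² + 6)/(2·7) ≡ 4/3. 3⁻¹ ≡ 4 (mod 11), so λ ≡ 4·4 ≡ 5.
  x = λ² - 5 - 5 = 25 - 10 ≡ 4; y = λ·(5 - 4) - 7 ≡ 9. → (4, 9)
double: tangent at (4, 9): λ = (3·4² + 6)/(2·9) ≡ 10/7. 7⁻¹ ≡ 8 (mod 11), so λ ≡ 10·8 ≡ 3.
  x = λ² - 4 - 4 = 9 - 8 ≡ 1; y = λ·(4 - 1) - 9 ≡ 0. → (1, 0)
double: (1, 0) + (1, 0): same x and y₁ ≡ -y₂, so the sum is 𝒪.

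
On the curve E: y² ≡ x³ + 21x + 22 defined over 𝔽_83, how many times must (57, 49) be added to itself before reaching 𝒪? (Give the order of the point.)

2P: tangent at (57, 49): λ = (3·57² + 21)/(2·49) ≡ 57/15. 15⁻¹ ≡ 72 (mod 83) since 15·72 = 1080 ≡ 1, so λ ≡ 57·72 ≡ 37.
  x = λ² - 57 - 57 = 1369 - 114 ≡ 10; y = λ·(57 - 10) - 49 ≡ 30. → (10, 30)
3P: (10, 30) + (57, 49). λ = (49 - 30)/(57 - 10) ≡ 19/47 mod 83. 47⁻¹ ≡ 53 (mod 83), so λ ≡ 11.
  x = λ² - 10 - 57 = 121 - 67 ≡ 54; y = λ·(10 - 54) - 30 ≡ 67. → (54, 67)
4P: (54, 67) + (57, 49). λ = (49 - 67)/(57 - 54) ≡ 65/3 mod 83. 3⁻¹ ≡ 28 (mod 83) since 3·28 = 84 ≡ 1, so λ ≡ 77.
  x = λ² - 54 - 57 = 5929 - 111 ≡ 8; y = λ·(54 - 8) - 67 ≡ 72. → (8, 72)
5P: (8, 72) + (57, 49). λ = (49 - 72)/(57 - 8) ≡ 60/49 mod 83. 49⁻¹ ≡ 61 (mod 83) since 49·61 = 2989 ≡ 1, so λ ≡ 8.
  x = λ² - 8 - 57 = 64 - 65 ≡ 82; y = λ·(8 - 82) - 72 ≡ 0. → (82, 0)
6P: (82, 0) + (57, 49). λ = (49 - 0)/(57 - 82) ≡ 49/58 mod 83. 58⁻¹ ≡ 73 (mod 83), so λ ≡ 8.
  x = λ² - 82 - 57 = 64 - 139 ≡ 8; y = λ·(82 - 8) - 0 ≡ 11. → (8, 11)
7P: (8, 11) + (57, 49). λ = (49 - 11)/(57 - 8) ≡ 38/49 mod 83. 49⁻¹ ≡ 61 (mod 83), so λ ≡ 77.
  x = λ² - 8 - 57 = 5929 - 65 ≡ 54; y = λ·(8 - 54) - 11 ≡ 16. → (54, 16)
8P: (54, 16) + (57, 49). λ = (49 - 16)/(57 - 54) ≡ 33/3 mod 83. 3⁻¹ ≡ 28 (mod 83), so λ ≡ 11.
  x = λ² - 54 - 57 = 121 - 111 ≡ 10; y = λ·(54 - 10) - 16 ≡ 53. → (10, 53)
9P: (10, 53) + (57, 49). λ = (49 - 53)/(57 - 10) ≡ 79/47 mod 83. 47⁻¹ ≡ 53 (mod 83) since 47·53 = 2491 ≡ 1, so λ ≡ 37.
  x = λ² - 10 - 57 = 1369 - 67 ≡ 57; y = λ·(10 - 57) - 53 ≡ 34. → (57, 34)
10P: (57, 34) + (57, 49): same x and y₁ ≡ -y₂, so the sum is 𝒪.
10P = 𝒪, so the order is 10.

10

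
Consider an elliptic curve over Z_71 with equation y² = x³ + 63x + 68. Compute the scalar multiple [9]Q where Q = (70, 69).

(14, 59)

Double-and-add on 9 = (1001)₂. Start with Q = (70, 69) for the leading 1-bit.
double: tangent at (70, 69): λ = (3·70² + 63)/(2·69) ≡ 66/67. 67⁻¹ ≡ 53 (mod 71), so λ ≡ 66·53 ≡ 19.
  x = λ² - 70 - 70 = 361 - 140 ≡ 8; y = λ·(70 - 8) - 69 ≡ 44. → (8, 44)
double: tangent at (8, 44): λ = (3·8² + 63)/(2·44) ≡ 42/17. 17⁻¹ ≡ 46 (mod 71) since 17·46 = 782 ≡ 1, so λ ≡ 42·46 ≡ 15.
  x = λ² - 8 - 8 = 225 - 16 ≡ 67; y = λ·(8 - 67) - 44 ≡ 65. → (67, 65)
double: tangent at (67, 65): λ = (3·67² + 63)/(2·65) ≡ 40/59. 59⁻¹ ≡ 65 (mod 71), so λ ≡ 40·65 ≡ 44.
  x = λ² - 67 - 67 = 1936 - 134 ≡ 27; y = λ·(67 - 27) - 65 ≡ 62. → (27, 62)
add Q: (27, 62) + (70, 69). λ = (69 - 62)/(70 - 27) ≡ 7/43 mod 71. 43⁻¹ ≡ 38 (mod 71), so λ ≡ 53.
  x = λ² - 27 - 70 = 2809 - 97 ≡ 14; y = λ·(27 - 14) - 62 ≡ 59. → (14, 59)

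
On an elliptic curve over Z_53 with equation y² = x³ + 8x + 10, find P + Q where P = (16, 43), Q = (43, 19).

(19, 48)

(16, 43) + (43, 19). λ = (19 - 43)/(43 - 16) ≡ 29/27 mod 53. 27⁻¹ ≡ 2 (mod 53), so λ ≡ 5.
  x = λ² - 16 - 43 = 25 - 59 ≡ 19; y = λ·(16 - 19) - 43 ≡ 48. → (19, 48)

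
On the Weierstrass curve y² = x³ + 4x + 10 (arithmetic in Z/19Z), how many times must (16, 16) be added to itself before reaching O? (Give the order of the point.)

11

2P: tangent at (16, 16): λ = (3·16² + 4)/(2·16) ≡ 12/13. 13⁻¹ ≡ 3 (mod 19), so λ ≡ 12·3 ≡ 17.
  x = λ² - 16 - 16 = 289 - 32 ≡ 10; y = λ·(16 - 10) - 16 ≡ 10. → (10, 10)
3P: (10, 10) + (16, 16). λ = (16 - 10)/(16 - 10) ≡ 6/6 mod 19. 6⁻¹ ≡ 16 (mod 19), so λ ≡ 1.
  x = λ² - 10 - 16 = 1 - 26 ≡ 13; y = λ·(10 - 13) - 10 ≡ 6. → (13, 6)
4P: (13, 6) + (16, 16). λ = (16 - 6)/(16 - 13) ≡ 10/3 mod 19. 3⁻¹ ≡ 13 (mod 19), so λ ≡ 16.
  x = λ² - 13 - 16 = 256 - 29 ≡ 18; y = λ·(13 - 18) - 6 ≡ 9. → (18, 9)
5P: (18, 9) + (16, 16). λ = (16 - 9)/(16 - 18) ≡ 7/17 mod 19. 17⁻¹ ≡ 9 (mod 19), so λ ≡ 6.
  x = λ² - 18 - 16 = 36 - 34 ≡ 2; y = λ·(18 - 2) - 9 ≡ 11. → (2, 11)
6P: (2, 11) + (16, 16). λ = (16 - 11)/(16 - 2) ≡ 5/14 mod 19. 14⁻¹ ≡ 15 (mod 19) since 14·15 = 210 ≡ 1, so λ ≡ 18.
  x = λ² - 2 - 16 = 324 - 18 ≡ 2; y = λ·(2 - 2) - 11 ≡ 8. → (2, 8)
7P: (2, 8) + (16, 16). λ = (16 - 8)/(16 - 2) ≡ 8/14 mod 19. 14⁻¹ ≡ 15 (mod 19), so λ ≡ 6.
  x = λ² - 2 - 16 = 36 - 18 ≡ 18; y = λ·(2 - 18) - 8 ≡ 10. → (18, 10)
8P: (18, 10) + (16, 16). λ = (16 - 10)/(16 - 18) ≡ 6/17 mod 19. 17⁻¹ ≡ 9 (mod 19), so λ ≡ 16.
  x = λ² - 18 - 16 = 256 - 34 ≡ 13; y = λ·(18 - 13) - 10 ≡ 13. → (13, 13)
9P: (13, 13) + (16, 16). λ = (16 - 13)/(16 - 13) ≡ 3/3 mod 19. 3⁻¹ ≡ 13 (mod 19) since 3·13 = 39 ≡ 1, so λ ≡ 1.
  x = λ² - 13 - 16 = 1 - 29 ≡ 10; y = λ·(13 - 10) - 13 ≡ 9. → (10, 9)
10P: (10, 9) + (16, 16). λ = (16 - 9)/(16 - 10) ≡ 7/6 mod 19. 6⁻¹ ≡ 16 (mod 19), so λ ≡ 17.
  x = λ² - 10 - 16 = 289 - 26 ≡ 16; y = λ·(10 - 16) - 9 ≡ 3. → (16, 3)
11P: (16, 3) + (16, 16): same x and y₁ ≡ -y₂, so the sum is O.
11P = O, so the order is 11.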